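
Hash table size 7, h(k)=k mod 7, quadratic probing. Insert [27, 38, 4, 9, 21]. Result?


Insertions: 27->slot 6; 38->slot 3; 4->slot 4; 9->slot 2; 21->slot 0
Table: [21, None, 9, 38, 4, None, 27]


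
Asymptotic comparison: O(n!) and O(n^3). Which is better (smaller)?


cubic grows slower than factorial
O(n^3) is asymptotically smaller; O(n!) grows faster


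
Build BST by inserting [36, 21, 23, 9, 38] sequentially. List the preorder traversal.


Root = 36; build tree by BST insertion.
Preorder traversal: [36, 21, 9, 23, 38]


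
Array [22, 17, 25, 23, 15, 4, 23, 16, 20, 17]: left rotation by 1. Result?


Left rotate by 1: [17, 25, 23, 15, 4, 23, 16, 20, 17, 22]


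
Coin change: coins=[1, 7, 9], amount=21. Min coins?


dp[0]=0; dp[i]=1+min(dp[i-c] for c in coins)
...dp[16]=2, dp[17]=3, dp[18]=2, dp[19]=3, dp[20]=4, dp[21]=3
Minimum coins for 21 = 3


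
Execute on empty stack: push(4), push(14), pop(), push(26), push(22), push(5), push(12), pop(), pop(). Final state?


push(4) -> [4]
push(14) -> [4, 14]
pop() returns 14 -> [4]
push(26) -> [4, 26]
push(22) -> [4, 26, 22]
push(5) -> [4, 26, 22, 5]
push(12) -> [4, 26, 22, 5, 12]
pop() returns 12 -> [4, 26, 22, 5]
pop() returns 5 -> [4, 26, 22]
Final stack (bottom to top): [4, 26, 22]


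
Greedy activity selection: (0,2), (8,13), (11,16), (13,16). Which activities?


Greedy: pick earliest-ending, then skip overlaps.
Selected (3 activities): [(0, 2), (8, 13), (13, 16)]


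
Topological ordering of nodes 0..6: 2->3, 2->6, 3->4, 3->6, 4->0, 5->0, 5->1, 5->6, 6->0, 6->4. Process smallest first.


Kahn's algorithm, process smallest node first
Order: [2, 3, 5, 1, 6, 4, 0]


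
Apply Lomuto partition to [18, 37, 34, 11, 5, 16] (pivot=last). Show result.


Elements <= 16 go left of pivot.
Result: [11, 5, 16, 18, 37, 34], pivot at index 2


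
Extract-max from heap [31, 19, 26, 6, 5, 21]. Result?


Max = 31
Replace root with last, heapify down
Resulting heap: [26, 19, 21, 6, 5]


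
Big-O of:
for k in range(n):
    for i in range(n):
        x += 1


Per nesting level: O(n) * O(n) = O(n^2)
Complexity: O(n^2)


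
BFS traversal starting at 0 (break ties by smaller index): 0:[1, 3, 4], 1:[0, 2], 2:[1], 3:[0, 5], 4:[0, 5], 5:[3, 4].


BFS queue: start with [0]
Visit order: [0, 1, 3, 4, 2, 5]


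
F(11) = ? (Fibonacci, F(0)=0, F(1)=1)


F(n)=F(n-1)+F(n-2)
...F(9)=34, F(10)=55, F(11)=89


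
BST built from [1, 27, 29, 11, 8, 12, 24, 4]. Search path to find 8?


BST root = 1
Search for 8: compare at each node
Path: [1, 27, 11, 8]


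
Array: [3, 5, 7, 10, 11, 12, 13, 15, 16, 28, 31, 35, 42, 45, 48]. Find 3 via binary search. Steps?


Search for 3:
[0,14] mid=7 arr[7]=15
[0,6] mid=3 arr[3]=10
[0,2] mid=1 arr[1]=5
[0,0] mid=0 arr[0]=3
Total: 4 comparisons


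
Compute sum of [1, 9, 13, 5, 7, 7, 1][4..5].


Prefix sums: [0, 1, 10, 23, 28, 35, 42, 43]
Sum[4..5] = prefix[6] - prefix[4] = 42 - 28 = 14


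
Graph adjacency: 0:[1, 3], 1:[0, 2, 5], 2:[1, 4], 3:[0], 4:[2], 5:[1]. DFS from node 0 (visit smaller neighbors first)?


DFS stack-based: start with [0]
Visit order: [0, 1, 2, 4, 5, 3]


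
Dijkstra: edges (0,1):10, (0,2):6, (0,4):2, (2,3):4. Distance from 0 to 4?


Dijkstra from 0:
Distances: {0: 0, 1: 10, 2: 6, 3: 10, 4: 2}
Shortest distance to 4 = 2, path = [0, 4]


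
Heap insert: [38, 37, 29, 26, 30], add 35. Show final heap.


Append 35: [38, 37, 29, 26, 30, 35]
Bubble up: swap idx 5(35) with idx 2(29)
Result: [38, 37, 35, 26, 30, 29]


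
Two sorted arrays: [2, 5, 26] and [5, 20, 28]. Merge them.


Compare heads, take smaller each step.
Merged: [2, 5, 5, 20, 26, 28]


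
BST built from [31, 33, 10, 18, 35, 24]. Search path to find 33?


BST root = 31
Search for 33: compare at each node
Path: [31, 33]


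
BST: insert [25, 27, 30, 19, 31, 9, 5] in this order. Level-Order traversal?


Root = 25; build tree by BST insertion.
Level-Order traversal: [25, 19, 27, 9, 30, 5, 31]


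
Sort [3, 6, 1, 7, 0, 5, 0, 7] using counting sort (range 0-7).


Count array: [2, 1, 0, 1, 0, 1, 1, 2]
Reconstruct: [0, 0, 1, 3, 5, 6, 7, 7]


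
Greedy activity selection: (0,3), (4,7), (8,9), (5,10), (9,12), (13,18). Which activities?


Greedy: pick earliest-ending, then skip overlaps.
Selected (5 activities): [(0, 3), (4, 7), (8, 9), (9, 12), (13, 18)]


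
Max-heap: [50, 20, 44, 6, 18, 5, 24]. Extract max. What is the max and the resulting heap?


Max = 50
Replace root with last, heapify down
Resulting heap: [44, 20, 24, 6, 18, 5]


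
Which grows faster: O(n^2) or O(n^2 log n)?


quadratic grows slower than n^2 log n
O(n^2) is asymptotically smaller; O(n^2 log n) grows faster


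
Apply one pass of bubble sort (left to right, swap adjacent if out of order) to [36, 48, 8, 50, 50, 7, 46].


After one pass: [36, 8, 48, 50, 7, 46, 50]


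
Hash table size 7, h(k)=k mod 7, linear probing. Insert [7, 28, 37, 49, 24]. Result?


Insertions: 7->slot 0; 28->slot 1; 37->slot 2; 49->slot 3; 24->slot 4
Table: [7, 28, 37, 49, 24, None, None]


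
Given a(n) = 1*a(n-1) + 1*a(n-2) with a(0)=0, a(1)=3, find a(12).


Build bottom-up:
...a(10)=165, a(11)=267, a(12)=1*267+1*165=432


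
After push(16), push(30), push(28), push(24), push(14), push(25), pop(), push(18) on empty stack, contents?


push(16) -> [16]
push(30) -> [16, 30]
push(28) -> [16, 30, 28]
push(24) -> [16, 30, 28, 24]
push(14) -> [16, 30, 28, 24, 14]
push(25) -> [16, 30, 28, 24, 14, 25]
pop() returns 25 -> [16, 30, 28, 24, 14]
push(18) -> [16, 30, 28, 24, 14, 18]
Final stack (bottom to top): [16, 30, 28, 24, 14, 18]


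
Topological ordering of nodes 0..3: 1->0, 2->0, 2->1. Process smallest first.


Kahn's algorithm, process smallest node first
Order: [2, 1, 0, 3]


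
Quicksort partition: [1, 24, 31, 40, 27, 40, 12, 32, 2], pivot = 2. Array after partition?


Elements <= 2 go left of pivot.
Result: [1, 2, 31, 40, 27, 40, 12, 32, 24], pivot at index 1


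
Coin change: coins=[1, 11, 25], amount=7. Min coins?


dp[0]=0; dp[i]=1+min(dp[i-c] for c in coins)
...dp[2]=2, dp[3]=3, dp[4]=4, dp[5]=5, dp[6]=6, dp[7]=7
Minimum coins for 7 = 7


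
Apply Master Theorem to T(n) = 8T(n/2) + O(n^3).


a=8, b=2, c=3. log_2(8)=3 = c=3. Case 2: O(n^c log n) = O(n^3 log n)
Complexity: O(n^3 log n)


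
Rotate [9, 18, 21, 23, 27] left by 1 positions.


Left rotate by 1: [18, 21, 23, 27, 9]


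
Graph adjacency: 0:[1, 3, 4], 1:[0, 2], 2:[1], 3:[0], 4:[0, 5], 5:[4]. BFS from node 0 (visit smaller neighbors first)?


BFS queue: start with [0]
Visit order: [0, 1, 3, 4, 2, 5]


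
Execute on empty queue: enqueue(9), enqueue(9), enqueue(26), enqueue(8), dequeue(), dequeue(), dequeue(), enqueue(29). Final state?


enqueue(9) -> [9]
enqueue(9) -> [9, 9]
enqueue(26) -> [9, 9, 26]
enqueue(8) -> [9, 9, 26, 8]
dequeue() returns 9 -> [9, 26, 8]
dequeue() returns 9 -> [26, 8]
dequeue() returns 26 -> [8]
enqueue(29) -> [8, 29]
Final queue (front to back): [8, 29]


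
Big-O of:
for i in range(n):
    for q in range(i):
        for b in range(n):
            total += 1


Per nesting level: O(n) * O(n) [triangular over i] * O(n) = O(n^3)
Complexity: O(n^3)


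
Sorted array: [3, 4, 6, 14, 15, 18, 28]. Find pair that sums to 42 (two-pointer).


Two pointers: lo=0, hi=6
Found pair: (14, 28) summing to 42


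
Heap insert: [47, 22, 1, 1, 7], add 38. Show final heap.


Append 38: [47, 22, 1, 1, 7, 38]
Bubble up: swap idx 5(38) with idx 2(1)
Result: [47, 22, 38, 1, 7, 1]


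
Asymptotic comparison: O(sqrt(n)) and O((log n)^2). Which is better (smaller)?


polylogarithmic grows slower than sublinear
O((log n)^2) is asymptotically smaller; O(sqrt(n)) grows faster


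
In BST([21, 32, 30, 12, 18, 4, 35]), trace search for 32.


BST root = 21
Search for 32: compare at each node
Path: [21, 32]


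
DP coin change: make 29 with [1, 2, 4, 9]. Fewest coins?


dp[0]=0; dp[i]=1+min(dp[i-c] for c in coins)
...dp[24]=4, dp[25]=5, dp[26]=4, dp[27]=3, dp[28]=4, dp[29]=4
Minimum coins for 29 = 4


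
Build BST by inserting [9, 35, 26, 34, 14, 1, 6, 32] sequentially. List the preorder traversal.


Root = 9; build tree by BST insertion.
Preorder traversal: [9, 1, 6, 35, 26, 14, 34, 32]


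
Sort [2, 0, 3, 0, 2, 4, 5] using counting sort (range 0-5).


Count array: [2, 0, 2, 1, 1, 1]
Reconstruct: [0, 0, 2, 2, 3, 4, 5]


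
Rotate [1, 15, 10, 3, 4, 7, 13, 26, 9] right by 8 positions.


Right rotate by 8: [15, 10, 3, 4, 7, 13, 26, 9, 1]


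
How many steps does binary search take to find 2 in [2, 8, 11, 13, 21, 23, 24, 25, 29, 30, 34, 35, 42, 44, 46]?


Search for 2:
[0,14] mid=7 arr[7]=25
[0,6] mid=3 arr[3]=13
[0,2] mid=1 arr[1]=8
[0,0] mid=0 arr[0]=2
Total: 4 comparisons


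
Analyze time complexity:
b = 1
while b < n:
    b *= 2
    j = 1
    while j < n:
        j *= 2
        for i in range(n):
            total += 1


Per nesting level: O(log n) * O(log n) * O(n) = O(n (log n)^2)
Complexity: O(n (log n)^2)


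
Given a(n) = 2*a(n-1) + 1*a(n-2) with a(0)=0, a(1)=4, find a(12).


Build bottom-up:
...a(10)=9512, a(11)=22964, a(12)=2*22964+1*9512=55440


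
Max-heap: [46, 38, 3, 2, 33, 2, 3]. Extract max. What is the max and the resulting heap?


Max = 46
Replace root with last, heapify down
Resulting heap: [38, 33, 3, 2, 3, 2]


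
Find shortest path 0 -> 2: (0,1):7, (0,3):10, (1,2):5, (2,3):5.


Dijkstra from 0:
Distances: {0: 0, 1: 7, 2: 12, 3: 10}
Shortest distance to 2 = 12, path = [0, 1, 2]


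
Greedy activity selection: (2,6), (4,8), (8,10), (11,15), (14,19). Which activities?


Greedy: pick earliest-ending, then skip overlaps.
Selected (3 activities): [(2, 6), (8, 10), (11, 15)]


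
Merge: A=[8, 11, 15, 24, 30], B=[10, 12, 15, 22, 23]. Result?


Compare heads, take smaller each step.
Merged: [8, 10, 11, 12, 15, 15, 22, 23, 24, 30]


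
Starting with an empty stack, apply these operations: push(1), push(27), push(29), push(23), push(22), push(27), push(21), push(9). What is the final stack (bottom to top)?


push(1) -> [1]
push(27) -> [1, 27]
push(29) -> [1, 27, 29]
push(23) -> [1, 27, 29, 23]
push(22) -> [1, 27, 29, 23, 22]
push(27) -> [1, 27, 29, 23, 22, 27]
push(21) -> [1, 27, 29, 23, 22, 27, 21]
push(9) -> [1, 27, 29, 23, 22, 27, 21, 9]
Final stack (bottom to top): [1, 27, 29, 23, 22, 27, 21, 9]


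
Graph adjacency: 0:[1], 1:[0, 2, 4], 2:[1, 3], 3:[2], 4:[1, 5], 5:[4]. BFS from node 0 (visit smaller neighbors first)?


BFS queue: start with [0]
Visit order: [0, 1, 2, 4, 3, 5]


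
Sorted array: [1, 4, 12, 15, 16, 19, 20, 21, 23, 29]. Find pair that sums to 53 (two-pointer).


Two pointers: lo=0, hi=9
No pair sums to 53


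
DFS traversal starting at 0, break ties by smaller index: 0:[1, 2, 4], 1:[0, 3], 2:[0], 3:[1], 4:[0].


DFS stack-based: start with [0]
Visit order: [0, 1, 3, 2, 4]


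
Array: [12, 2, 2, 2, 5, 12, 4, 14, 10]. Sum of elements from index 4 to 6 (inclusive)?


Prefix sums: [0, 12, 14, 16, 18, 23, 35, 39, 53, 63]
Sum[4..6] = prefix[7] - prefix[4] = 39 - 18 = 21


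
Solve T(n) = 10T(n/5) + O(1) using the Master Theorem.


a=10, b=5, c=0. log_5(10)=1.431 > c=0. Case 1: O(n^log_b(a)) = O(n^1.431)
Complexity: O(n^1.431)


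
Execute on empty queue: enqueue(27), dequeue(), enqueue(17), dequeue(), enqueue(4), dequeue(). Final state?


enqueue(27) -> [27]
dequeue() returns 27 -> []
enqueue(17) -> [17]
dequeue() returns 17 -> []
enqueue(4) -> [4]
dequeue() returns 4 -> []
Final queue (front to back): []


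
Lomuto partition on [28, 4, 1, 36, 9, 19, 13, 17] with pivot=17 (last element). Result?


Elements <= 17 go left of pivot.
Result: [4, 1, 9, 13, 17, 19, 36, 28], pivot at index 4


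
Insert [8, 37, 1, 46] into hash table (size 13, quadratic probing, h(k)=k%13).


Insertions: 8->slot 8; 37->slot 11; 1->slot 1; 46->slot 7
Table: [None, 1, None, None, None, None, None, 46, 8, None, None, 37, None]


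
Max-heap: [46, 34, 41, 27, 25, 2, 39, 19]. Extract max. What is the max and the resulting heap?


Max = 46
Replace root with last, heapify down
Resulting heap: [41, 34, 39, 27, 25, 2, 19]


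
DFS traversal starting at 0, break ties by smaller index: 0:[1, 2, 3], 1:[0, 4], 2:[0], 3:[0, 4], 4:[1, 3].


DFS stack-based: start with [0]
Visit order: [0, 1, 4, 3, 2]


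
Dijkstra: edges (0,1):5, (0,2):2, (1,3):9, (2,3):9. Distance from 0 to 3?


Dijkstra from 0:
Distances: {0: 0, 1: 5, 2: 2, 3: 11}
Shortest distance to 3 = 11, path = [0, 2, 3]


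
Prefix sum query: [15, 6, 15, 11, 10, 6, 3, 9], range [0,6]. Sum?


Prefix sums: [0, 15, 21, 36, 47, 57, 63, 66, 75]
Sum[0..6] = prefix[7] - prefix[0] = 66 - 0 = 66


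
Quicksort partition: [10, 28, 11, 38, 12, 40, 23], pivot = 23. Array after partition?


Elements <= 23 go left of pivot.
Result: [10, 11, 12, 23, 28, 40, 38], pivot at index 3


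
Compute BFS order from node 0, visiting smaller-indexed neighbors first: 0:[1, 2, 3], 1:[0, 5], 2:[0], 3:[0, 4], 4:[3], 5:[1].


BFS queue: start with [0]
Visit order: [0, 1, 2, 3, 5, 4]


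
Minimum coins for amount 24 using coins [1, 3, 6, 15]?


dp[0]=0; dp[i]=1+min(dp[i-c] for c in coins)
...dp[19]=3, dp[20]=4, dp[21]=2, dp[22]=3, dp[23]=4, dp[24]=3
Minimum coins for 24 = 3


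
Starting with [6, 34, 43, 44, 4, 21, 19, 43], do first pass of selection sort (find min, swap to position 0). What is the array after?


After one pass: [4, 34, 43, 44, 6, 21, 19, 43]


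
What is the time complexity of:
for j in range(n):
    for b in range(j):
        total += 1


Per nesting level: O(n) * O(n) [triangular over j] = O(n^2)
Complexity: O(n^2)


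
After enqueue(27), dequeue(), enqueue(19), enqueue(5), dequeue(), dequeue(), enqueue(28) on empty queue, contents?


enqueue(27) -> [27]
dequeue() returns 27 -> []
enqueue(19) -> [19]
enqueue(5) -> [19, 5]
dequeue() returns 19 -> [5]
dequeue() returns 5 -> []
enqueue(28) -> [28]
Final queue (front to back): [28]


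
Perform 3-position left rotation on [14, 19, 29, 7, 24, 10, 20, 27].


Left rotate by 3: [7, 24, 10, 20, 27, 14, 19, 29]


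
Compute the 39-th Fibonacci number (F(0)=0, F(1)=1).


F(n)=F(n-1)+F(n-2)
...F(37)=24157817, F(38)=39088169, F(39)=63245986


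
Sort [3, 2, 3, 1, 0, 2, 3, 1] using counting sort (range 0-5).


Count array: [1, 2, 2, 3, 0, 0]
Reconstruct: [0, 1, 1, 2, 2, 3, 3, 3]


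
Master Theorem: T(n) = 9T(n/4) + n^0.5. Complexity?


a=9, b=4, c=0.5. log_4(9)=1.585 > c=0.5. Case 1: O(n^log_b(a)) = O(n^1.585)
Complexity: O(n^1.585)


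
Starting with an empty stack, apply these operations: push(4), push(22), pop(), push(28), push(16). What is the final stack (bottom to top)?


push(4) -> [4]
push(22) -> [4, 22]
pop() returns 22 -> [4]
push(28) -> [4, 28]
push(16) -> [4, 28, 16]
Final stack (bottom to top): [4, 28, 16]


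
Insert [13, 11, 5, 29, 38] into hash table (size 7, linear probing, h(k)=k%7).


Insertions: 13->slot 6; 11->slot 4; 5->slot 5; 29->slot 1; 38->slot 3
Table: [None, 29, None, 38, 11, 5, 13]


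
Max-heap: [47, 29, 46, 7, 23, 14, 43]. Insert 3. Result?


Append 3: [47, 29, 46, 7, 23, 14, 43, 3]
Bubble up: no swaps needed
Result: [47, 29, 46, 7, 23, 14, 43, 3]


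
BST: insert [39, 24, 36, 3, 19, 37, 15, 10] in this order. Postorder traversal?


Root = 39; build tree by BST insertion.
Postorder traversal: [10, 15, 19, 3, 37, 36, 24, 39]


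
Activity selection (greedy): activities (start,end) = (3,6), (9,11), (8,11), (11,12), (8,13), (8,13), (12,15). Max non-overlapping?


Greedy: pick earliest-ending, then skip overlaps.
Selected (4 activities): [(3, 6), (9, 11), (11, 12), (12, 15)]


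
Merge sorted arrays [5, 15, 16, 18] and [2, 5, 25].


Compare heads, take smaller each step.
Merged: [2, 5, 5, 15, 16, 18, 25]


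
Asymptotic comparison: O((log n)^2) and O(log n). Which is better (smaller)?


logarithmic grows slower than polylogarithmic
O(log n) is asymptotically smaller; O((log n)^2) grows faster


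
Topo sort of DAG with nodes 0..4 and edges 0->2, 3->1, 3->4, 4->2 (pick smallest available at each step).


Kahn's algorithm, process smallest node first
Order: [0, 3, 1, 4, 2]


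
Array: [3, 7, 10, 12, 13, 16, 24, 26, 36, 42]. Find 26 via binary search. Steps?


Search for 26:
[0,9] mid=4 arr[4]=13
[5,9] mid=7 arr[7]=26
Total: 2 comparisons


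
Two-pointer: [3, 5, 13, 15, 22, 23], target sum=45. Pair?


Two pointers: lo=0, hi=5
Found pair: (22, 23) summing to 45


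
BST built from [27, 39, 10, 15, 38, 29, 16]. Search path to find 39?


BST root = 27
Search for 39: compare at each node
Path: [27, 39]


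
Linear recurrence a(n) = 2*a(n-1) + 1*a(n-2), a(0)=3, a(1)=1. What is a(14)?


Build bottom-up:
...a(12)=31083, a(13)=75041, a(14)=2*75041+1*31083=181165


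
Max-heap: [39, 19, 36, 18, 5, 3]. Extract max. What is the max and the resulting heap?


Max = 39
Replace root with last, heapify down
Resulting heap: [36, 19, 3, 18, 5]


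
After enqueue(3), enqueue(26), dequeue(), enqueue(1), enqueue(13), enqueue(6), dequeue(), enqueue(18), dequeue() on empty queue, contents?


enqueue(3) -> [3]
enqueue(26) -> [3, 26]
dequeue() returns 3 -> [26]
enqueue(1) -> [26, 1]
enqueue(13) -> [26, 1, 13]
enqueue(6) -> [26, 1, 13, 6]
dequeue() returns 26 -> [1, 13, 6]
enqueue(18) -> [1, 13, 6, 18]
dequeue() returns 1 -> [13, 6, 18]
Final queue (front to back): [13, 6, 18]


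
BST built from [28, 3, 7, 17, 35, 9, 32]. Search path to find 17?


BST root = 28
Search for 17: compare at each node
Path: [28, 3, 7, 17]


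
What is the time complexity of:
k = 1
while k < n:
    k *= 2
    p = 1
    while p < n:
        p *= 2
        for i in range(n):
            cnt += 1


Per nesting level: O(log n) * O(log n) * O(n) = O(n (log n)^2)
Complexity: O(n (log n)^2)


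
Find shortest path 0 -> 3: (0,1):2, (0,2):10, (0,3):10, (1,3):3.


Dijkstra from 0:
Distances: {0: 0, 1: 2, 2: 10, 3: 5}
Shortest distance to 3 = 5, path = [0, 1, 3]


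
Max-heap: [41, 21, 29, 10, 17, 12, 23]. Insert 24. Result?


Append 24: [41, 21, 29, 10, 17, 12, 23, 24]
Bubble up: swap idx 7(24) with idx 3(10); swap idx 3(24) with idx 1(21)
Result: [41, 24, 29, 21, 17, 12, 23, 10]


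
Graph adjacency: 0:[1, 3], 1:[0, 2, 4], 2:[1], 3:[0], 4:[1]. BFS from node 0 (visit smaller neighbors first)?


BFS queue: start with [0]
Visit order: [0, 1, 3, 2, 4]


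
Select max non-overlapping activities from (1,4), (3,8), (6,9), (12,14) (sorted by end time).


Greedy: pick earliest-ending, then skip overlaps.
Selected (3 activities): [(1, 4), (6, 9), (12, 14)]


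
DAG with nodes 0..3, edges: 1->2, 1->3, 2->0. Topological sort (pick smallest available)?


Kahn's algorithm, process smallest node first
Order: [1, 2, 0, 3]


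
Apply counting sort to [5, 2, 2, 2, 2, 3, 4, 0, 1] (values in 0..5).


Count array: [1, 1, 4, 1, 1, 1]
Reconstruct: [0, 1, 2, 2, 2, 2, 3, 4, 5]


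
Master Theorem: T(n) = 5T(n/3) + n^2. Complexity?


a=5, b=3, c=2. log_3(5)=1.465 < c=2. Case 3: O(n^c) = O(n^2)
Complexity: O(n^2)


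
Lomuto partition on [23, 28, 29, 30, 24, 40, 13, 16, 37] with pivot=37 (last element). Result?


Elements <= 37 go left of pivot.
Result: [23, 28, 29, 30, 24, 13, 16, 37, 40], pivot at index 7


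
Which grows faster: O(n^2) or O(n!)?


quadratic grows slower than factorial
O(n^2) is asymptotically smaller; O(n!) grows faster


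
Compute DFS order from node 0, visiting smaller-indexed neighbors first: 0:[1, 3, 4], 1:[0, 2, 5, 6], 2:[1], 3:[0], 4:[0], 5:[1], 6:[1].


DFS stack-based: start with [0]
Visit order: [0, 1, 2, 5, 6, 3, 4]


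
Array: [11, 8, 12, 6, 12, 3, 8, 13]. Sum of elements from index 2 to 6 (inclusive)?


Prefix sums: [0, 11, 19, 31, 37, 49, 52, 60, 73]
Sum[2..6] = prefix[7] - prefix[2] = 60 - 19 = 41


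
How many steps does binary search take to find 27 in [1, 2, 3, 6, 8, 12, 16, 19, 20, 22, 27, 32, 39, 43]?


Search for 27:
[0,13] mid=6 arr[6]=16
[7,13] mid=10 arr[10]=27
Total: 2 comparisons


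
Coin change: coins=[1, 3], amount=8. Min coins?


dp[0]=0; dp[i]=1+min(dp[i-c] for c in coins)
...dp[3]=1, dp[4]=2, dp[5]=3, dp[6]=2, dp[7]=3, dp[8]=4
Minimum coins for 8 = 4


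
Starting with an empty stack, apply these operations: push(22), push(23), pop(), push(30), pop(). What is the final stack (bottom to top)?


push(22) -> [22]
push(23) -> [22, 23]
pop() returns 23 -> [22]
push(30) -> [22, 30]
pop() returns 30 -> [22]
Final stack (bottom to top): [22]


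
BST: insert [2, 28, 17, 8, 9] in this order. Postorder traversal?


Root = 2; build tree by BST insertion.
Postorder traversal: [9, 8, 17, 28, 2]


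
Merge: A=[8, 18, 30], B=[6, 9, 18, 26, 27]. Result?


Compare heads, take smaller each step.
Merged: [6, 8, 9, 18, 18, 26, 27, 30]


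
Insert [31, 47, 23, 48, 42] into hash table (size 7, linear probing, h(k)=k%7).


Insertions: 31->slot 3; 47->slot 5; 23->slot 2; 48->slot 6; 42->slot 0
Table: [42, None, 23, 31, None, 47, 48]


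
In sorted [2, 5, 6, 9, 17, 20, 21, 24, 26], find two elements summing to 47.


Two pointers: lo=0, hi=8
Found pair: (21, 26) summing to 47


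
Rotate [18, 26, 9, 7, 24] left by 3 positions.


Left rotate by 3: [7, 24, 18, 26, 9]


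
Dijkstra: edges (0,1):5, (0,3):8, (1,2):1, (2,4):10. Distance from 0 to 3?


Dijkstra from 0:
Distances: {0: 0, 1: 5, 2: 6, 3: 8, 4: 16}
Shortest distance to 3 = 8, path = [0, 3]


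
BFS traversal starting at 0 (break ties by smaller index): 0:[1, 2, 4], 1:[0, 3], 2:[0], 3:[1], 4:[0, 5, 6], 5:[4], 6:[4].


BFS queue: start with [0]
Visit order: [0, 1, 2, 4, 3, 5, 6]


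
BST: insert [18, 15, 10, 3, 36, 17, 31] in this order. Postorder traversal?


Root = 18; build tree by BST insertion.
Postorder traversal: [3, 10, 17, 15, 31, 36, 18]


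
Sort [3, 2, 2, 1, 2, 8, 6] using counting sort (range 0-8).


Count array: [0, 1, 3, 1, 0, 0, 1, 0, 1]
Reconstruct: [1, 2, 2, 2, 3, 6, 8]


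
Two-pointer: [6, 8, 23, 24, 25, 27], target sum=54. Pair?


Two pointers: lo=0, hi=5
No pair sums to 54


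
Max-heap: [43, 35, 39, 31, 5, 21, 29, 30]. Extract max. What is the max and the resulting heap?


Max = 43
Replace root with last, heapify down
Resulting heap: [39, 35, 30, 31, 5, 21, 29]


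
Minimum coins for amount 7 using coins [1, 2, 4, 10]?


dp[0]=0; dp[i]=1+min(dp[i-c] for c in coins)
...dp[2]=1, dp[3]=2, dp[4]=1, dp[5]=2, dp[6]=2, dp[7]=3
Minimum coins for 7 = 3


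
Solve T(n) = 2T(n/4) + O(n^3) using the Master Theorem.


a=2, b=4, c=3. log_4(2)=0.5 < c=3. Case 3: O(n^c) = O(n^3)
Complexity: O(n^3)


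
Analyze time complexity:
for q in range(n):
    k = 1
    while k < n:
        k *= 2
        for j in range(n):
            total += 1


Per nesting level: O(n) * O(log n) * O(n) = O(n^2 log n)
Complexity: O(n^2 log n)


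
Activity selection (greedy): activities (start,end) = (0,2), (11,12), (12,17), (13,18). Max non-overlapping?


Greedy: pick earliest-ending, then skip overlaps.
Selected (3 activities): [(0, 2), (11, 12), (12, 17)]


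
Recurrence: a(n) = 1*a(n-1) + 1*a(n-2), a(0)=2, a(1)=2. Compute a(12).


Build bottom-up:
...a(10)=178, a(11)=288, a(12)=1*288+1*178=466


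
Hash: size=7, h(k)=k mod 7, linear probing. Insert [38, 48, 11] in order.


Insertions: 38->slot 3; 48->slot 6; 11->slot 4
Table: [None, None, None, 38, 11, None, 48]


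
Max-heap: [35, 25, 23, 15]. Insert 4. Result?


Append 4: [35, 25, 23, 15, 4]
Bubble up: no swaps needed
Result: [35, 25, 23, 15, 4]


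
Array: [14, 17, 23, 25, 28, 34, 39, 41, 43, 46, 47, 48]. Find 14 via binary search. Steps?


Search for 14:
[0,11] mid=5 arr[5]=34
[0,4] mid=2 arr[2]=23
[0,1] mid=0 arr[0]=14
Total: 3 comparisons


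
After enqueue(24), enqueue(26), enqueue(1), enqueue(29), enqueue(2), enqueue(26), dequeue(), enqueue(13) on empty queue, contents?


enqueue(24) -> [24]
enqueue(26) -> [24, 26]
enqueue(1) -> [24, 26, 1]
enqueue(29) -> [24, 26, 1, 29]
enqueue(2) -> [24, 26, 1, 29, 2]
enqueue(26) -> [24, 26, 1, 29, 2, 26]
dequeue() returns 24 -> [26, 1, 29, 2, 26]
enqueue(13) -> [26, 1, 29, 2, 26, 13]
Final queue (front to back): [26, 1, 29, 2, 26, 13]


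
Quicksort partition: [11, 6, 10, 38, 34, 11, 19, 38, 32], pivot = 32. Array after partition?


Elements <= 32 go left of pivot.
Result: [11, 6, 10, 11, 19, 32, 34, 38, 38], pivot at index 5


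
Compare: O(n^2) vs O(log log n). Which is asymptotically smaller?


double-logarithmic grows slower than quadratic
O(log log n) is asymptotically smaller; O(n^2) grows faster


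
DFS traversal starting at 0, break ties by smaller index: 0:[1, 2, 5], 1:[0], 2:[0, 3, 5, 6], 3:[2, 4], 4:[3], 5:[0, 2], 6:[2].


DFS stack-based: start with [0]
Visit order: [0, 1, 2, 3, 4, 5, 6]


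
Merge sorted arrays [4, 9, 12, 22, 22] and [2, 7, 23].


Compare heads, take smaller each step.
Merged: [2, 4, 7, 9, 12, 22, 22, 23]


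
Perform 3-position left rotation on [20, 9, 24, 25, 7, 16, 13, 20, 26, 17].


Left rotate by 3: [25, 7, 16, 13, 20, 26, 17, 20, 9, 24]


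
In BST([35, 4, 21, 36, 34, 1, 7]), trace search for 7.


BST root = 35
Search for 7: compare at each node
Path: [35, 4, 21, 7]


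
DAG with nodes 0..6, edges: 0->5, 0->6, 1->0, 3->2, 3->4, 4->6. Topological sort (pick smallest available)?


Kahn's algorithm, process smallest node first
Order: [1, 0, 3, 2, 4, 5, 6]


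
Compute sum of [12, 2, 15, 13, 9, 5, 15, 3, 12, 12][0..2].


Prefix sums: [0, 12, 14, 29, 42, 51, 56, 71, 74, 86, 98]
Sum[0..2] = prefix[3] - prefix[0] = 29 - 0 = 29


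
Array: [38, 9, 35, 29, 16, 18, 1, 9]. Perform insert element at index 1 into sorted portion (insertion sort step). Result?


After one pass: [9, 38, 35, 29, 16, 18, 1, 9]


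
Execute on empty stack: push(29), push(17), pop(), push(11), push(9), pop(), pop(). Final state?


push(29) -> [29]
push(17) -> [29, 17]
pop() returns 17 -> [29]
push(11) -> [29, 11]
push(9) -> [29, 11, 9]
pop() returns 9 -> [29, 11]
pop() returns 11 -> [29]
Final stack (bottom to top): [29]


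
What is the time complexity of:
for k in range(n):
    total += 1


Per nesting level: O(n) = O(n)
Complexity: O(n)


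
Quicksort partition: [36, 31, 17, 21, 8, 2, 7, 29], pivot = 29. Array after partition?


Elements <= 29 go left of pivot.
Result: [17, 21, 8, 2, 7, 29, 36, 31], pivot at index 5


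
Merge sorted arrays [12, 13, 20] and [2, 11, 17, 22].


Compare heads, take smaller each step.
Merged: [2, 11, 12, 13, 17, 20, 22]


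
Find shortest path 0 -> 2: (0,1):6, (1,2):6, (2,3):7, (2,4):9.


Dijkstra from 0:
Distances: {0: 0, 1: 6, 2: 12, 3: 19, 4: 21}
Shortest distance to 2 = 12, path = [0, 1, 2]


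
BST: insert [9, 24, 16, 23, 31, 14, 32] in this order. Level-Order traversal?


Root = 9; build tree by BST insertion.
Level-Order traversal: [9, 24, 16, 31, 14, 23, 32]


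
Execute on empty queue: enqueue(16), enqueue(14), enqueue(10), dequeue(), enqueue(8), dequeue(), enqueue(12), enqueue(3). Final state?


enqueue(16) -> [16]
enqueue(14) -> [16, 14]
enqueue(10) -> [16, 14, 10]
dequeue() returns 16 -> [14, 10]
enqueue(8) -> [14, 10, 8]
dequeue() returns 14 -> [10, 8]
enqueue(12) -> [10, 8, 12]
enqueue(3) -> [10, 8, 12, 3]
Final queue (front to back): [10, 8, 12, 3]


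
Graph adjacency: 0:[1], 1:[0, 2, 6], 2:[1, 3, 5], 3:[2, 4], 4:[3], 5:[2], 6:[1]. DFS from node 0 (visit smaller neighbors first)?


DFS stack-based: start with [0]
Visit order: [0, 1, 2, 3, 4, 5, 6]


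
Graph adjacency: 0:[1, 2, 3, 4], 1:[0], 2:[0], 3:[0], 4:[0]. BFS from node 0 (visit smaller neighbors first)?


BFS queue: start with [0]
Visit order: [0, 1, 2, 3, 4]


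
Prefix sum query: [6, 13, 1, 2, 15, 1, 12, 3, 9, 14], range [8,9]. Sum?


Prefix sums: [0, 6, 19, 20, 22, 37, 38, 50, 53, 62, 76]
Sum[8..9] = prefix[10] - prefix[8] = 76 - 53 = 23


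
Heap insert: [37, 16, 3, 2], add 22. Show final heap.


Append 22: [37, 16, 3, 2, 22]
Bubble up: swap idx 4(22) with idx 1(16)
Result: [37, 22, 3, 2, 16]


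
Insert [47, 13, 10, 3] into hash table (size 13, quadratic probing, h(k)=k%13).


Insertions: 47->slot 8; 13->slot 0; 10->slot 10; 3->slot 3
Table: [13, None, None, 3, None, None, None, None, 47, None, 10, None, None]


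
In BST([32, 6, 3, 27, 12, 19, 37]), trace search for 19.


BST root = 32
Search for 19: compare at each node
Path: [32, 6, 27, 12, 19]


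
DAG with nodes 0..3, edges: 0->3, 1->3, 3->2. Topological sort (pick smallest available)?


Kahn's algorithm, process smallest node first
Order: [0, 1, 3, 2]


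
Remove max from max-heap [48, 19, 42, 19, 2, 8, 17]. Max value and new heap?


Max = 48
Replace root with last, heapify down
Resulting heap: [42, 19, 17, 19, 2, 8]


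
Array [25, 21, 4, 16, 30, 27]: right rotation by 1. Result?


Right rotate by 1: [27, 25, 21, 4, 16, 30]


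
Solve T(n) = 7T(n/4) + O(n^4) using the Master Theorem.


a=7, b=4, c=4. log_4(7)=1.404 < c=4. Case 3: O(n^c) = O(n^4)
Complexity: O(n^4)


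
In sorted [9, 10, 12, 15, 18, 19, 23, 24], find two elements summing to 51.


Two pointers: lo=0, hi=7
No pair sums to 51


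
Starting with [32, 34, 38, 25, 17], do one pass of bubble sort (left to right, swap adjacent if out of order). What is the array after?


After one pass: [32, 34, 25, 17, 38]


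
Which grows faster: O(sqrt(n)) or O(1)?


constant grows slower than sublinear
O(1) is asymptotically smaller; O(sqrt(n)) grows faster


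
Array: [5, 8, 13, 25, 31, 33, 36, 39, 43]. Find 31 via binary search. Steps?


Search for 31:
[0,8] mid=4 arr[4]=31
Total: 1 comparisons


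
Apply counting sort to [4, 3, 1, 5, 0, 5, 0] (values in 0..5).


Count array: [2, 1, 0, 1, 1, 2]
Reconstruct: [0, 0, 1, 3, 4, 5, 5]


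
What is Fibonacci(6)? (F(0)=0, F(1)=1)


F(n)=F(n-1)+F(n-2)
...F(4)=3, F(5)=5, F(6)=8


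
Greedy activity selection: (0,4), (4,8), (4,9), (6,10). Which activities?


Greedy: pick earliest-ending, then skip overlaps.
Selected (2 activities): [(0, 4), (4, 8)]


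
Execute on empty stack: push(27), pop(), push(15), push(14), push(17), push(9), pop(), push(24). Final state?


push(27) -> [27]
pop() returns 27 -> []
push(15) -> [15]
push(14) -> [15, 14]
push(17) -> [15, 14, 17]
push(9) -> [15, 14, 17, 9]
pop() returns 9 -> [15, 14, 17]
push(24) -> [15, 14, 17, 24]
Final stack (bottom to top): [15, 14, 17, 24]


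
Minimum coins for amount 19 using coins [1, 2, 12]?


dp[0]=0; dp[i]=1+min(dp[i-c] for c in coins)
...dp[14]=2, dp[15]=3, dp[16]=3, dp[17]=4, dp[18]=4, dp[19]=5
Minimum coins for 19 = 5


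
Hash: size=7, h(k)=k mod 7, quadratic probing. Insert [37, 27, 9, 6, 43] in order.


Insertions: 37->slot 2; 27->slot 6; 9->slot 3; 6->slot 0; 43->slot 1
Table: [6, 43, 37, 9, None, None, 27]


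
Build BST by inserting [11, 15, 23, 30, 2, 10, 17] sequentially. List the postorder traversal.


Root = 11; build tree by BST insertion.
Postorder traversal: [10, 2, 17, 30, 23, 15, 11]


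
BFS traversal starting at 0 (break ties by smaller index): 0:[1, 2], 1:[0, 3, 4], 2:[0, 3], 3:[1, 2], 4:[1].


BFS queue: start with [0]
Visit order: [0, 1, 2, 3, 4]


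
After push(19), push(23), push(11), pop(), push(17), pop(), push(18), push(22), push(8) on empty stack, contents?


push(19) -> [19]
push(23) -> [19, 23]
push(11) -> [19, 23, 11]
pop() returns 11 -> [19, 23]
push(17) -> [19, 23, 17]
pop() returns 17 -> [19, 23]
push(18) -> [19, 23, 18]
push(22) -> [19, 23, 18, 22]
push(8) -> [19, 23, 18, 22, 8]
Final stack (bottom to top): [19, 23, 18, 22, 8]


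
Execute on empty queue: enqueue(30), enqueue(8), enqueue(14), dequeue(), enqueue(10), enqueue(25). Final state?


enqueue(30) -> [30]
enqueue(8) -> [30, 8]
enqueue(14) -> [30, 8, 14]
dequeue() returns 30 -> [8, 14]
enqueue(10) -> [8, 14, 10]
enqueue(25) -> [8, 14, 10, 25]
Final queue (front to back): [8, 14, 10, 25]


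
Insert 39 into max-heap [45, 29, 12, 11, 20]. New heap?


Append 39: [45, 29, 12, 11, 20, 39]
Bubble up: swap idx 5(39) with idx 2(12)
Result: [45, 29, 39, 11, 20, 12]


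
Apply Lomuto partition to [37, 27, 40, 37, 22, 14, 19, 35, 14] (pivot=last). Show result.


Elements <= 14 go left of pivot.
Result: [14, 14, 40, 37, 22, 37, 19, 35, 27], pivot at index 1


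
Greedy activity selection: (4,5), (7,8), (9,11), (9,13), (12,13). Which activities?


Greedy: pick earliest-ending, then skip overlaps.
Selected (4 activities): [(4, 5), (7, 8), (9, 11), (12, 13)]


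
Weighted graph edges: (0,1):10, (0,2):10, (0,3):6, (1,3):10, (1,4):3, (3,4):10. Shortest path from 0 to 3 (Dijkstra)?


Dijkstra from 0:
Distances: {0: 0, 1: 10, 2: 10, 3: 6, 4: 13}
Shortest distance to 3 = 6, path = [0, 3]


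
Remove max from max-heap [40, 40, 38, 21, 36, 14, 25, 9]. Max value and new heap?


Max = 40
Replace root with last, heapify down
Resulting heap: [40, 36, 38, 21, 9, 14, 25]


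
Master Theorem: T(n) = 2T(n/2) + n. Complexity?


a=2, b=2, c=1. log_2(2)=1 = c=1. Case 2: O(n^c log n) = O(n log n)
Complexity: O(n log n)


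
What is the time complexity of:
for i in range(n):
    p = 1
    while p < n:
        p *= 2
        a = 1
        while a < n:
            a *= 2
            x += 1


Per nesting level: O(n) * O(log n) * O(log n) = O(n (log n)^2)
Complexity: O(n (log n)^2)


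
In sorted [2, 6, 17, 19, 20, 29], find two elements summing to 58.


Two pointers: lo=0, hi=5
No pair sums to 58


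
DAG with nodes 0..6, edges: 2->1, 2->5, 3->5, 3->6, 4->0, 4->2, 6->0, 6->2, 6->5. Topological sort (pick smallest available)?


Kahn's algorithm, process smallest node first
Order: [3, 4, 6, 0, 2, 1, 5]


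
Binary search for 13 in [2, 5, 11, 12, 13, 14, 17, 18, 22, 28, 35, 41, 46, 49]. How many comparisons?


Search for 13:
[0,13] mid=6 arr[6]=17
[0,5] mid=2 arr[2]=11
[3,5] mid=4 arr[4]=13
Total: 3 comparisons


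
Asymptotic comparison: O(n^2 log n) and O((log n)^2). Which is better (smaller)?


polylogarithmic grows slower than n^2 log n
O((log n)^2) is asymptotically smaller; O(n^2 log n) grows faster


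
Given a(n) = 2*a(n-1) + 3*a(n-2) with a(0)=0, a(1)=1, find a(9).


Build bottom-up:
...a(7)=547, a(8)=1640, a(9)=2*1640+3*547=4921


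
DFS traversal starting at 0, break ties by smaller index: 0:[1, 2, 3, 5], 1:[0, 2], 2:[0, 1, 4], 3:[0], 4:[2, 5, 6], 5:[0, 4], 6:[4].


DFS stack-based: start with [0]
Visit order: [0, 1, 2, 4, 5, 6, 3]


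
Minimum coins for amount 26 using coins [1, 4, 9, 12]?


dp[0]=0; dp[i]=1+min(dp[i-c] for c in coins)
...dp[21]=2, dp[22]=3, dp[23]=4, dp[24]=2, dp[25]=3, dp[26]=4
Minimum coins for 26 = 4


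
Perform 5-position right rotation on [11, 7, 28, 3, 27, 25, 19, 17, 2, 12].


Right rotate by 5: [25, 19, 17, 2, 12, 11, 7, 28, 3, 27]


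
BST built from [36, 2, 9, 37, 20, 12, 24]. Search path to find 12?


BST root = 36
Search for 12: compare at each node
Path: [36, 2, 9, 20, 12]


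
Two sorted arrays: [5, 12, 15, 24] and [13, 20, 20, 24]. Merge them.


Compare heads, take smaller each step.
Merged: [5, 12, 13, 15, 20, 20, 24, 24]


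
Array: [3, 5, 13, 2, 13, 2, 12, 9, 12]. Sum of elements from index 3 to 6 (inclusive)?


Prefix sums: [0, 3, 8, 21, 23, 36, 38, 50, 59, 71]
Sum[3..6] = prefix[7] - prefix[3] = 50 - 21 = 29


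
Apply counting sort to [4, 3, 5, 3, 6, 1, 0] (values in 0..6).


Count array: [1, 1, 0, 2, 1, 1, 1]
Reconstruct: [0, 1, 3, 3, 4, 5, 6]


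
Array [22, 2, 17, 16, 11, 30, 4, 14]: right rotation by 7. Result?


Right rotate by 7: [2, 17, 16, 11, 30, 4, 14, 22]


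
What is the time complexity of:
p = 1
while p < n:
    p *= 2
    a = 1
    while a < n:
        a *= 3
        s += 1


Per nesting level: O(log n) * O(log n) = O((log n)^2)
Complexity: O((log n)^2)


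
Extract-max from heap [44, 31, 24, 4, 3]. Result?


Max = 44
Replace root with last, heapify down
Resulting heap: [31, 4, 24, 3]


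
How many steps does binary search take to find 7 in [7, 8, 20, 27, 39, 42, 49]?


Search for 7:
[0,6] mid=3 arr[3]=27
[0,2] mid=1 arr[1]=8
[0,0] mid=0 arr[0]=7
Total: 3 comparisons


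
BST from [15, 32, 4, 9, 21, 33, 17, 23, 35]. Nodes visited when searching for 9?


BST root = 15
Search for 9: compare at each node
Path: [15, 4, 9]


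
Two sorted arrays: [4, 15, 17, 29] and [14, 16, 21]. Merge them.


Compare heads, take smaller each step.
Merged: [4, 14, 15, 16, 17, 21, 29]


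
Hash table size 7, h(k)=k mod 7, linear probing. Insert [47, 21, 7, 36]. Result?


Insertions: 47->slot 5; 21->slot 0; 7->slot 1; 36->slot 2
Table: [21, 7, 36, None, None, 47, None]


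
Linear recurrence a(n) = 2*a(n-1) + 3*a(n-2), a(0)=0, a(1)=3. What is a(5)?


Build bottom-up:
...a(3)=21, a(4)=60, a(5)=2*60+3*21=183


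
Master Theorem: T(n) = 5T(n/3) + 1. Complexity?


a=5, b=3, c=0. log_3(5)=1.465 > c=0. Case 1: O(n^log_b(a)) = O(n^1.465)
Complexity: O(n^1.465)


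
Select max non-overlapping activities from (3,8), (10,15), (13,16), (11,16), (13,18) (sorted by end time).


Greedy: pick earliest-ending, then skip overlaps.
Selected (2 activities): [(3, 8), (10, 15)]


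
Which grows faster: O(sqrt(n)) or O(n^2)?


sublinear grows slower than quadratic
O(sqrt(n)) is asymptotically smaller; O(n^2) grows faster


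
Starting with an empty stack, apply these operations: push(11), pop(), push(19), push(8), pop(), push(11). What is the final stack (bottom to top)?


push(11) -> [11]
pop() returns 11 -> []
push(19) -> [19]
push(8) -> [19, 8]
pop() returns 8 -> [19]
push(11) -> [19, 11]
Final stack (bottom to top): [19, 11]


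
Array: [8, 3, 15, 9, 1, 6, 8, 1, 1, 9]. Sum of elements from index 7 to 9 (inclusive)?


Prefix sums: [0, 8, 11, 26, 35, 36, 42, 50, 51, 52, 61]
Sum[7..9] = prefix[10] - prefix[7] = 61 - 50 = 11


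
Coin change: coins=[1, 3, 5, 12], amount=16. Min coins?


dp[0]=0; dp[i]=1+min(dp[i-c] for c in coins)
...dp[11]=3, dp[12]=1, dp[13]=2, dp[14]=3, dp[15]=2, dp[16]=3
Minimum coins for 16 = 3


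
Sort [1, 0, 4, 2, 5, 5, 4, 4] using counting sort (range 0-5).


Count array: [1, 1, 1, 0, 3, 2]
Reconstruct: [0, 1, 2, 4, 4, 4, 5, 5]


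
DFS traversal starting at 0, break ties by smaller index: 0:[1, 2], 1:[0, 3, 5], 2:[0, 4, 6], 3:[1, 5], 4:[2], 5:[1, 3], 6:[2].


DFS stack-based: start with [0]
Visit order: [0, 1, 3, 5, 2, 4, 6]


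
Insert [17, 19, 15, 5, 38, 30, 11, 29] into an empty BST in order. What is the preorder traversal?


Root = 17; build tree by BST insertion.
Preorder traversal: [17, 15, 5, 11, 19, 38, 30, 29]


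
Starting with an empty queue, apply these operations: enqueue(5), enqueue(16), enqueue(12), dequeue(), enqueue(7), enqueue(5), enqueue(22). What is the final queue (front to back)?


enqueue(5) -> [5]
enqueue(16) -> [5, 16]
enqueue(12) -> [5, 16, 12]
dequeue() returns 5 -> [16, 12]
enqueue(7) -> [16, 12, 7]
enqueue(5) -> [16, 12, 7, 5]
enqueue(22) -> [16, 12, 7, 5, 22]
Final queue (front to back): [16, 12, 7, 5, 22]


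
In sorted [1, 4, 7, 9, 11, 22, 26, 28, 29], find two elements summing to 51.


Two pointers: lo=0, hi=8
Found pair: (22, 29) summing to 51


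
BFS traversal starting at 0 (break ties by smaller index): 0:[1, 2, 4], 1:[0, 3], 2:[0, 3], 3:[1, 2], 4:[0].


BFS queue: start with [0]
Visit order: [0, 1, 2, 4, 3]


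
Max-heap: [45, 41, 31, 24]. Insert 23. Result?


Append 23: [45, 41, 31, 24, 23]
Bubble up: no swaps needed
Result: [45, 41, 31, 24, 23]
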